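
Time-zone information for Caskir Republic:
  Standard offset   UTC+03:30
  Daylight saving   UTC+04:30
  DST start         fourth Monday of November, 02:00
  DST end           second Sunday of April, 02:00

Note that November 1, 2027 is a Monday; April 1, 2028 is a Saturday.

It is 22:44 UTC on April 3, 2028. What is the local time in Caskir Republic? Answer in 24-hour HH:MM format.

03:14

1 November 2027 is a Monday, so the first Monday is November 1 and the fourth is November 22.
1 April 2028 is a Saturday, so the first Sunday is April 2 and the second is April 9.
At the standard offset (UTC+03:30), 22:44 UTC + 3h30m = 02:14 Caskir Republic standard time (rolling into the next day, 4 April 2028).
The standard-time date in Caskir Republic, April 4, 2028, lies within the daylight-saving period (22 November 2027 – 9 April 2028), so Caskir Republic is on daylight time, UTC+04:30.
22:44 UTC + 4h30m = 03:14 local (rolling into the next day, 4 April 2028).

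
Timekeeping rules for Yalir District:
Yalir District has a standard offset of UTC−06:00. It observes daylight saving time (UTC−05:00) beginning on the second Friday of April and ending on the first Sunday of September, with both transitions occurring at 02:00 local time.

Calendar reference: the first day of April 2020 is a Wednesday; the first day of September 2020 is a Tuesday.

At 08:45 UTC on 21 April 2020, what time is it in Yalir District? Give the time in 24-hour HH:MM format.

03:45

1 April 2020 is a Wednesday, so the first Friday is April 3 and the second is April 10.
1 September 2020 is a Tuesday, so the first Sunday is September 6.
At the standard offset (UTC−06:00), 08:45 UTC − 6h = 02:45 Yalir District standard time.
The standard-time date in Yalir District, 21 April 2020, falls between 10 April and 6 September, so daylight saving is in effect and Yalir District is at UTC−05:00.
08:45 UTC − 5h = 03:45 local.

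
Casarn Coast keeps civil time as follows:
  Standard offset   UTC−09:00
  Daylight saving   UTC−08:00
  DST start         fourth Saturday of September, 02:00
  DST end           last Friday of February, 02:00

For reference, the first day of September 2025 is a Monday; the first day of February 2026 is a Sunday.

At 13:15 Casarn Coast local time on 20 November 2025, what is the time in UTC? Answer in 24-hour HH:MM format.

1 September 2025 is a Monday, so the first Saturday is September 6 and the fourth is September 27.
1 February 2026 is a Sunday, so Fridays fall on 6, 13, 20, 27; the last is February 27.
Daylight saving runs 27 September 2025 – 27 February 2026; 20 November 2025 is inside that window, so Casarn Coast is at UTC−08:00.
13:15 local + 8h = 21:15 UTC.

21:15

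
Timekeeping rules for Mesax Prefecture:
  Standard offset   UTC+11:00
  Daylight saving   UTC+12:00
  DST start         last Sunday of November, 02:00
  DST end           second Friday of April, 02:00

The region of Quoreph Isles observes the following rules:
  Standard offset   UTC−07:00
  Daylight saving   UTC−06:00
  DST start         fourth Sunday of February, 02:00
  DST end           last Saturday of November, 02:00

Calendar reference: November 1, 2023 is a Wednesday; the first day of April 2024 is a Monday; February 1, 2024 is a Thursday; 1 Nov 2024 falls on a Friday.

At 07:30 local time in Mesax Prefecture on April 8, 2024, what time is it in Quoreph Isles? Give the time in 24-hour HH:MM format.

1 November 2023 is a Wednesday, so Sundays fall on 5, 12, 19, 26; the last is November 26.
1 April 2024 is a Monday, so the first Friday is April 5 and the second is April 12.
Daylight saving runs 26 November 2023 – 12 April 2024; April 8, 2024 is inside that window, so Mesax Prefecture is at UTC+12:00.
07:30 Mesax Prefecture − 12h = 19:30 UTC (rolling into the previous day, 7 April 2024).
1 February 2024 is a Thursday, so the first Sunday is February 4 and the fourth is February 25.
1 November 2024 is a Friday, so Saturdays fall on 2, 9, 16, 23, 30; the last is November 30.
At the standard offset (UTC−07:00), 19:30 UTC − 7h = 12:30 Quoreph Isles standard time.
The standard-time date in Quoreph Isles, April 7, 2024, lies within the daylight-saving period (25 February – 30 November), so Quoreph Isles is on daylight time, UTC−06:00.
19:30 UTC − 6h = 13:30 Quoreph Isles.

13:30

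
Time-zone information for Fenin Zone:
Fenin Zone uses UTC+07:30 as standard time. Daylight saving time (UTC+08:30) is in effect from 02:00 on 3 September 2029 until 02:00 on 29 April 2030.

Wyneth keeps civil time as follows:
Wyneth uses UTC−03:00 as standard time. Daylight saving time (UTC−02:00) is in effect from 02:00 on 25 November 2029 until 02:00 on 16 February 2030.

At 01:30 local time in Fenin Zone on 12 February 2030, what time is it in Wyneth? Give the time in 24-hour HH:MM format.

12 February 2030 lies within the daylight-saving period (3 September 2029 – 29 April 2030), so Fenin Zone is on daylight time, UTC+08:30.
01:30 Fenin Zone − 8h30m = 17:00 UTC (rolling into the previous day, 11 February 2030).
At the standard offset (UTC−03:00), 17:00 UTC − 3h = 14:00 Wyneth standard time.
The standard-time date in Wyneth, 11 February 2030, lies within the daylight-saving period (25 November 2029 – 16 February 2030), so Wyneth is on daylight time, UTC−02:00.
17:00 UTC − 2h = 15:00 Wyneth.

15:00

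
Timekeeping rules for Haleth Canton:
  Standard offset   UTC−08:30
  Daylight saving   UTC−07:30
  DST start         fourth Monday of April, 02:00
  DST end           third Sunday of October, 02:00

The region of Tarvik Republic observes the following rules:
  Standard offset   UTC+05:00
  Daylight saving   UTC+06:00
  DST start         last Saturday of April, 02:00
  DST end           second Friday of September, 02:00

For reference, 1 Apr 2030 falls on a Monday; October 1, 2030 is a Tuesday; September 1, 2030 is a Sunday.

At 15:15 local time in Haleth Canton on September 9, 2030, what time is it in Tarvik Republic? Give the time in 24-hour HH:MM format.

04:45

1 April 2030 is a Monday, so the first Monday is April 1 and the fourth is April 22.
1 October 2030 is a Tuesday, so the first Sunday is October 6 and the third is October 20.
Daylight saving runs 22 April – 20 October; September 9, 2030 is inside that window, so Haleth Canton is at UTC−07:30.
15:15 Haleth Canton + 7h30m = 22:45 UTC.
1 April 2030 is a Monday, so Saturdays fall on 6, 13, 20, 27; the last is April 27.
1 September 2030 is a Sunday, so the first Friday is September 6 and the second is September 13.
At the standard offset (UTC+05:00), 22:45 UTC + 5h = 03:45 Tarvik Republic standard time (rolling into the next day, 10 September 2030).
The standard-time date in Tarvik Republic, September 10, 2030, falls between 27 April and 13 September, so daylight saving is in effect and Tarvik Republic is at UTC+06:00.
22:45 UTC + 6h = 04:45 Tarvik Republic (rolling into the next day, 10 September 2030).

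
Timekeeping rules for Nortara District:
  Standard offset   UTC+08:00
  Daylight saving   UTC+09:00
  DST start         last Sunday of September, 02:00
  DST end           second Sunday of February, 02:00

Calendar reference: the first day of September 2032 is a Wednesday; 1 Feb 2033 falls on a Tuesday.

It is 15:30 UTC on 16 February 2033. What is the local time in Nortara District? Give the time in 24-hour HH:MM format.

1 September 2032 is a Wednesday, so Sundays fall on 5, 12, 19, 26; the last is September 26.
1 February 2033 is a Tuesday, so the first Sunday is February 6 and the second is February 13.
At the standard offset (UTC+08:00), 15:30 UTC + 8h = 23:30 Nortara District standard time.
The standard-time date in Nortara District, 16 February 2033, does not fall between 26 September 2032 and 13 February 2033, so daylight saving is not in effect and Nortara District is at UTC+08:00.
15:30 UTC + 8h = 23:30 local.

23:30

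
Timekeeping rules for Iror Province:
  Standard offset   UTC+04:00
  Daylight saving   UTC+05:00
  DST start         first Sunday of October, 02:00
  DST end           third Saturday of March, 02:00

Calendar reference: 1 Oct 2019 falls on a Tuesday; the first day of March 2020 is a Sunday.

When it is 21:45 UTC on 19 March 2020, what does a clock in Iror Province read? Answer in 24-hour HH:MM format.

02:45

1 October 2019 is a Tuesday, so the first Sunday is October 6.
1 March 2020 is a Sunday, so the first Saturday is March 7 and the third is March 21.
At the standard offset (UTC+04:00), 21:45 UTC + 4h = 01:45 Iror Province standard time (rolling into the next day, 20 March 2020).
The standard-time date in Iror Province, 20 March 2020, falls between 6 October 2019 and 21 March 2020, so daylight saving is in effect and Iror Province is at UTC+05:00.
21:45 UTC + 5h = 02:45 local (rolling into the next day, 20 March 2020).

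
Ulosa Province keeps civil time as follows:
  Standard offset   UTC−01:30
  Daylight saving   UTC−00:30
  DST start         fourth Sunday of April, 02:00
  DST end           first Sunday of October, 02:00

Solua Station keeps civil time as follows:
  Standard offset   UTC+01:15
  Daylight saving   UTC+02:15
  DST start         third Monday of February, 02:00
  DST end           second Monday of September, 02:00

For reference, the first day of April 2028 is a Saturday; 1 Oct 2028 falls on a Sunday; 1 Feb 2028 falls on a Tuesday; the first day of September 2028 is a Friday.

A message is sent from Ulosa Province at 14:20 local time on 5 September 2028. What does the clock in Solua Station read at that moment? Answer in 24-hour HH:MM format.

17:05

1 April 2028 is a Saturday, so the first Sunday is April 2 and the fourth is April 23.
1 October 2028 is a Sunday, so the first Sunday is October 1.
5 September 2028 lies within the daylight-saving period (23 April – 1 October), so Ulosa Province is on daylight time, UTC−00:30.
14:20 Ulosa Province + 0h30m = 14:50 UTC.
1 February 2028 is a Tuesday, so the first Monday is February 7 and the third is February 21.
1 September 2028 is a Friday, so the first Monday is September 4 and the second is September 11.
At the standard offset (UTC+01:15), 14:50 UTC + 1h15m = 16:05 Solua Station standard time.
Daylight saving runs 21 February – 11 September; the standard-time date in Solua Station, 5 September 2028, is inside that window, so Solua Station is at UTC+02:15.
14:50 UTC + 2h15m = 17:05 Solua Station.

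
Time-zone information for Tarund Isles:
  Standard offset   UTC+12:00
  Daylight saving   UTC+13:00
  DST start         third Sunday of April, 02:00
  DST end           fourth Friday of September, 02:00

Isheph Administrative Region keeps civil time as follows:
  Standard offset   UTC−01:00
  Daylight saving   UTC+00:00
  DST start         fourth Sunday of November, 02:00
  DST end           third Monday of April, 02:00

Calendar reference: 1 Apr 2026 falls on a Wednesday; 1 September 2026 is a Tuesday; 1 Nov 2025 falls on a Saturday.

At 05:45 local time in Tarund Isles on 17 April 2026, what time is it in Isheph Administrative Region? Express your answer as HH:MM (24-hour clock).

17:45

1 April 2026 is a Wednesday, so the first Sunday is April 5 and the third is April 19.
1 September 2026 is a Tuesday, so the first Friday is September 4 and the fourth is September 25.
17 April 2026 is outside the daylight-saving period (19 April – 25 September), so Tarund Isles is on standard time, UTC+12:00.
05:45 Tarund Isles − 12h = 17:45 UTC (rolling into the previous day, 16 April 2026).
1 November 2025 is a Saturday, so the first Sunday is November 2 and the fourth is November 23.
1 April 2026 is a Wednesday, so the first Monday is April 6 and the third is April 20.
At the standard offset (UTC−01:00), 17:45 UTC − 1h = 16:45 Isheph Administrative Region standard time.
The standard-time date in Isheph Administrative Region, 16 April 2026, lies within the daylight-saving period (23 November 2025 – 20 April 2026), so Isheph Administrative Region is on daylight time, UTC+00:00.
17:45 UTC + 0h = 17:45 Isheph Administrative Region.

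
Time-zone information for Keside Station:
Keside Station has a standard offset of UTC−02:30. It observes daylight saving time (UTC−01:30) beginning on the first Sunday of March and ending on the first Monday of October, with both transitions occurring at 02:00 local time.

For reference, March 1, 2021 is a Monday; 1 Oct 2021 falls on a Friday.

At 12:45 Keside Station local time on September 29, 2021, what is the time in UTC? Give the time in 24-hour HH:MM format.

1 March 2021 is a Monday, so the first Sunday is March 7.
1 October 2021 is a Friday, so the first Monday is October 4.
September 29, 2021 falls between 7 March and 4 October, so daylight saving is in effect and Keside Station is at UTC−01:30.
12:45 local + 1h30m = 14:15 UTC.

14:15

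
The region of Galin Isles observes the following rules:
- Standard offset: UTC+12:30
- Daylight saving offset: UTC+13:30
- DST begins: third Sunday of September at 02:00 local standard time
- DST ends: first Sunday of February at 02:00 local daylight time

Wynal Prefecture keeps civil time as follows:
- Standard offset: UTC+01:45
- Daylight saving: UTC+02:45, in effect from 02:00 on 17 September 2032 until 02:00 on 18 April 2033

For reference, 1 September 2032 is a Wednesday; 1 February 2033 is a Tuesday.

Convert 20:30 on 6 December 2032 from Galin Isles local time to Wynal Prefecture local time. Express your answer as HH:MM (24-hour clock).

09:45

1 September 2032 is a Wednesday, so the first Sunday is September 5 and the third is September 19.
1 February 2033 is a Tuesday, so the first Sunday is February 6.
Daylight saving runs 19 September 2032 – 6 February 2033; 6 December 2032 is inside that window, so Galin Isles is at UTC+13:30.
20:30 Galin Isles − 13h30m = 07:00 UTC.
At the standard offset (UTC+01:45), 07:00 UTC + 1h45m = 08:45 Wynal Prefecture standard time.
The standard-time date in Wynal Prefecture, 6 December 2032, falls between 17 September 2032 and 18 April 2033, so daylight saving is in effect and Wynal Prefecture is at UTC+02:45.
07:00 UTC + 2h45m = 09:45 Wynal Prefecture.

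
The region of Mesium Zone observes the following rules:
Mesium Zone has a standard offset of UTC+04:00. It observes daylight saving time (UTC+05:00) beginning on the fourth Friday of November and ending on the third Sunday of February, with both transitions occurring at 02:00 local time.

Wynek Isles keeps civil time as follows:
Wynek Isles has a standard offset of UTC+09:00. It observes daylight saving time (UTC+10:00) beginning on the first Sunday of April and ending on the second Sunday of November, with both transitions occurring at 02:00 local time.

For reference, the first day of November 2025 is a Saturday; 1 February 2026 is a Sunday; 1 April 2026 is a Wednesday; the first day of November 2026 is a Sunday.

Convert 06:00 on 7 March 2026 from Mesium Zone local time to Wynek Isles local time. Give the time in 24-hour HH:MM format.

1 November 2025 is a Saturday, so the first Friday is November 7 and the fourth is November 28.
1 February 2026 is a Sunday, so the first Sunday is February 1 and the third is February 15.
7 March 2026 is outside the daylight-saving period (28 November 2025 – 15 February 2026), so Mesium Zone is on standard time, UTC+04:00.
06:00 Mesium Zone − 4h = 02:00 UTC.
1 April 2026 is a Wednesday, so the first Sunday is April 5.
1 November 2026 is a Sunday, so the first Sunday is November 1 and the second is November 8.
At the standard offset (UTC+09:00), 02:00 UTC + 9h = 11:00 Wynek Isles standard time.
Daylight saving runs 5 April – 8 November; the standard-time date in Wynek Isles, 7 March 2026, is outside that window, so Wynek Isles is on standard time at UTC+09:00.
02:00 UTC + 9h = 11:00 Wynek Isles.

11:00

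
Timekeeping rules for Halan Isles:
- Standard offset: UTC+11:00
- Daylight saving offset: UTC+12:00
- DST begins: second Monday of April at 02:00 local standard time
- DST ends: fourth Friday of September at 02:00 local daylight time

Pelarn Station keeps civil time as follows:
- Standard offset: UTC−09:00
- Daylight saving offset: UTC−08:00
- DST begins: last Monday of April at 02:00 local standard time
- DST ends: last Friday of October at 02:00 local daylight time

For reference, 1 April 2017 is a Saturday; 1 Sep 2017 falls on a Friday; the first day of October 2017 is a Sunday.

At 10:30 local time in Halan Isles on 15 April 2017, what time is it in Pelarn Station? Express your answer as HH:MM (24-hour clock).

1 April 2017 is a Saturday, so the first Monday is April 3 and the second is April 10.
1 September 2017 is a Friday, so the first Friday is September 1 and the fourth is September 22.
15 April 2017 lies within the daylight-saving period (10 April – 22 September), so Halan Isles is on daylight time, UTC+12:00.
10:30 Halan Isles − 12h = 22:30 UTC (rolling into the previous day, 14 April 2017).
1 April 2017 is a Saturday, so Mondays fall on 3, 10, 17, 24; the last is April 24.
1 October 2017 is a Sunday, so Fridays fall on 6, 13, 20, 27; the last is October 27.
At the standard offset (UTC−09:00), 22:30 UTC − 9h = 13:30 Pelarn Station standard time.
The standard-time date in Pelarn Station, 14 April 2017, does not fall between 24 April and 27 October, so daylight saving is not in effect and Pelarn Station is at UTC−09:00.
22:30 UTC − 9h = 13:30 Pelarn Station.

13:30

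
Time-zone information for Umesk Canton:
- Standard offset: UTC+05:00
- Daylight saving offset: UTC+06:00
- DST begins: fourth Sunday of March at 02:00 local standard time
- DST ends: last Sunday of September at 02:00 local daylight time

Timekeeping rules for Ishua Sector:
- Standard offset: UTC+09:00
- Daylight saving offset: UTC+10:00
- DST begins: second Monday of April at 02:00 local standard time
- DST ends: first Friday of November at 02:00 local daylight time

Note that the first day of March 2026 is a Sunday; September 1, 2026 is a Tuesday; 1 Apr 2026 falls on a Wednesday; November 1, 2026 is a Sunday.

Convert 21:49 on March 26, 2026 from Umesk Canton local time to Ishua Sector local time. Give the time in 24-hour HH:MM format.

1 March 2026 is a Sunday, so the first Sunday is March 1 and the fourth is March 22.
1 September 2026 is a Tuesday, so Sundays fall on 6, 13, 20, 27; the last is September 27.
March 26, 2026 lies within the daylight-saving period (22 March – 27 September), so Umesk Canton is on daylight time, UTC+06:00.
21:49 Umesk Canton − 6h = 15:49 UTC.
1 April 2026 is a Wednesday, so the first Monday is April 6 and the second is April 13.
1 November 2026 is a Sunday, so the first Friday is November 6.
At the standard offset (UTC+09:00), 15:49 UTC + 9h = 00:49 Ishua Sector standard time (rolling into the next day, 27 March 2026).
The standard-time date in Ishua Sector, March 27, 2026, does not fall between 13 April and 6 November, so daylight saving is not in effect and Ishua Sector is at UTC+09:00.
15:49 UTC + 9h = 00:49 Ishua Sector (rolling into the next day, 27 March 2026).

00:49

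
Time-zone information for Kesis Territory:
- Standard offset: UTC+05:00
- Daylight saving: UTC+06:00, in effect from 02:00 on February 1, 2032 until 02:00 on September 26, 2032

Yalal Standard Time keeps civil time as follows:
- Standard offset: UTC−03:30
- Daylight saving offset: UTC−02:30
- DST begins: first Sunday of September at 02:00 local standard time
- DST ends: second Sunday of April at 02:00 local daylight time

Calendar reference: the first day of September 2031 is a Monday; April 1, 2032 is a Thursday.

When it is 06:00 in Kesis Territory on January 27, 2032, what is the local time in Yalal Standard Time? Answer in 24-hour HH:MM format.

Daylight saving runs 1 February – 26 September; January 27, 2032 is outside that window, so Kesis Territory is on standard time at UTC+05:00.
06:00 Kesis Territory − 5h = 01:00 UTC.
1 September 2031 is a Monday, so the first Sunday is September 7.
1 April 2032 is a Thursday, so the first Sunday is April 4 and the second is April 11.
At the standard offset (UTC−03:30), 01:00 UTC − 3h30m = 21:30 Yalal Standard Time standard time (rolling into the previous day, 26 January 2032).
The standard-time date in Yalal Standard Time, January 26, 2032, lies within the daylight-saving period (7 September 2031 – 11 April 2032), so Yalal Standard Time is on daylight time, UTC−02:30.
01:00 UTC − 2h30m = 22:30 Yalal Standard Time (rolling into the previous day, 26 January 2032).

22:30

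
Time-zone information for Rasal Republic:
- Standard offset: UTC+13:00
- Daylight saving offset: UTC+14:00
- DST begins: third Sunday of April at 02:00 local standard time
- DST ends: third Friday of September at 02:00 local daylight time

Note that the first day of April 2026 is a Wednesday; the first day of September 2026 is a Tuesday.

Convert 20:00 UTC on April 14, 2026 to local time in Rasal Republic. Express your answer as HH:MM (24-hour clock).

1 April 2026 is a Wednesday, so the first Sunday is April 5 and the third is April 19.
1 September 2026 is a Tuesday, so the first Friday is September 4 and the third is September 18.
At the standard offset (UTC+13:00), 20:00 UTC + 13h = 09:00 Rasal Republic standard time (rolling into the next day, 15 April 2026).
Daylight saving runs 19 April – 18 September; the standard-time date in Rasal Republic, April 15, 2026, is outside that window, so Rasal Republic is on standard time at UTC+13:00.
20:00 UTC + 13h = 09:00 local (rolling into the next day, 15 April 2026).

09:00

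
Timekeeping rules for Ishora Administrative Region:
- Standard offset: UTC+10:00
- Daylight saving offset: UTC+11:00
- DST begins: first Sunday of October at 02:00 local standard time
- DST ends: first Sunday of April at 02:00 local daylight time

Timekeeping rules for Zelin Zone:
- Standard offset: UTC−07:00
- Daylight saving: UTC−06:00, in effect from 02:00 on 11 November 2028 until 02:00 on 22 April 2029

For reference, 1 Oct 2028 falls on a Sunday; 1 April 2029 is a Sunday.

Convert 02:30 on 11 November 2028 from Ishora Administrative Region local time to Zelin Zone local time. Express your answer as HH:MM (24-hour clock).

1 October 2028 is a Sunday, so the first Sunday is October 1.
1 April 2029 is a Sunday, so the first Sunday is April 1.
11 November 2028 falls between 1 October 2028 and 1 April 2029, so daylight saving is in effect and Ishora Administrative Region is at UTC+11:00.
02:30 Ishora Administrative Region − 11h = 15:30 UTC (rolling into the previous day, 10 November 2028).
At the standard offset (UTC−07:00), 15:30 UTC − 7h = 08:30 Zelin Zone standard time.
The standard-time date in Zelin Zone, 10 November 2028, is outside the daylight-saving period (11 November 2028 – 22 April 2029), so Zelin Zone is on standard time, UTC−07:00.
15:30 UTC − 7h = 08:30 Zelin Zone.

08:30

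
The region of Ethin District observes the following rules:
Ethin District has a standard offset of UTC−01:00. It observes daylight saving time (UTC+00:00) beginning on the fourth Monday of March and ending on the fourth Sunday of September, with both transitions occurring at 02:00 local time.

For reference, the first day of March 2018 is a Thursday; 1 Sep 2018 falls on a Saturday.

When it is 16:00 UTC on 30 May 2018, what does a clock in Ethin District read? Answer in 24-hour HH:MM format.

16:00

1 March 2018 is a Thursday, so the first Monday is March 5 and the fourth is March 26.
1 September 2018 is a Saturday, so the first Sunday is September 2 and the fourth is September 23.
At the standard offset (UTC−01:00), 16:00 UTC − 1h = 15:00 Ethin District standard time.
The standard-time date in Ethin District, 30 May 2018, falls between 26 March and 23 September, so daylight saving is in effect and Ethin District is at UTC+00:00.
16:00 UTC + 0h = 16:00 local.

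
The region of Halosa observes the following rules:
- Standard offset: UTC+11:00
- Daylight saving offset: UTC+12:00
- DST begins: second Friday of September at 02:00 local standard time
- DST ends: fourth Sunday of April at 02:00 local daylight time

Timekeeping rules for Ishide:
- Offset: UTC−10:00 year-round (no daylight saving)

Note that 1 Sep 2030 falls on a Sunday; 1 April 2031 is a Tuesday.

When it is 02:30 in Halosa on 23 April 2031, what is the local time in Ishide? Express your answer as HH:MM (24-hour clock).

1 September 2030 is a Sunday, so the first Friday is September 6 and the second is September 13.
1 April 2031 is a Tuesday, so the first Sunday is April 6 and the fourth is April 27.
23 April 2031 falls between 13 September 2030 and 27 April 2031, so daylight saving is in effect and Halosa is at UTC+12:00.
02:30 Halosa − 12h = 14:30 UTC (rolling into the previous day, 22 April 2031).
Ishide stays on UTC−10:00 all year.
14:30 UTC − 10h = 04:30 Ishide.

04:30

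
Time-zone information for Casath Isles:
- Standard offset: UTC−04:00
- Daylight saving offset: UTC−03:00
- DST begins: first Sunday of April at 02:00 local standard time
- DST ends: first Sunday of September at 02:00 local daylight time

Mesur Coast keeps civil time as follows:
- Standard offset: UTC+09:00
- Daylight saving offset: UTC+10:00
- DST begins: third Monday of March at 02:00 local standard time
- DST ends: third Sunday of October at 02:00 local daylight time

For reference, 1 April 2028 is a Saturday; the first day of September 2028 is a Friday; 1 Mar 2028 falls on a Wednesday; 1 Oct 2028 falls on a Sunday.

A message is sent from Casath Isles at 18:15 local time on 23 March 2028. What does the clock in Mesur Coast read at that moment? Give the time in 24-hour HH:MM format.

08:15

1 April 2028 is a Saturday, so the first Sunday is April 2.
1 September 2028 is a Friday, so the first Sunday is September 3.
23 March 2028 does not fall between 2 April and 3 September, so daylight saving is not in effect and Casath Isles is at UTC−04:00.
18:15 Casath Isles + 4h = 22:15 UTC.
1 March 2028 is a Wednesday, so the first Monday is March 6 and the third is March 20.
1 October 2028 is a Sunday, so the first Sunday is October 1 and the third is October 15.
At the standard offset (UTC+09:00), 22:15 UTC + 9h = 07:15 Mesur Coast standard time (rolling into the next day, 24 March 2028).
The standard-time date in Mesur Coast, 24 March 2028, lies within the daylight-saving period (20 March – 15 October), so Mesur Coast is on daylight time, UTC+10:00.
22:15 UTC + 10h = 08:15 Mesur Coast (rolling into the next day, 24 March 2028).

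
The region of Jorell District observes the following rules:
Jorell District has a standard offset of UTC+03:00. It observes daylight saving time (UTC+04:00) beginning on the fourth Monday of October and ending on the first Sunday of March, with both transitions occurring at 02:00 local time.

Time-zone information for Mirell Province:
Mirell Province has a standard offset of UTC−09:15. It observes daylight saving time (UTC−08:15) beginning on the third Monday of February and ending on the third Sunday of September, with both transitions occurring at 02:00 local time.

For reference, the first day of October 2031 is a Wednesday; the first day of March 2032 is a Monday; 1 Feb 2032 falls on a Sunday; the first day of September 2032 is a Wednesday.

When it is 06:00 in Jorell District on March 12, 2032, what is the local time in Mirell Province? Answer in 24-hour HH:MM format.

18:45

1 October 2031 is a Wednesday, so the first Monday is October 6 and the fourth is October 27.
1 March 2032 is a Monday, so the first Sunday is March 7.
Daylight saving runs 27 October 2031 – 7 March 2032; March 12, 2032 is outside that window, so Jorell District is on standard time at UTC+03:00.
06:00 Jorell District − 3h = 03:00 UTC.
1 February 2032 is a Sunday, so the first Monday is February 2 and the third is February 16.
1 September 2032 is a Wednesday, so the first Sunday is September 5 and the third is September 19.
At the standard offset (UTC−09:15), 03:00 UTC − 9h15m = 17:45 Mirell Province standard time (rolling into the previous day, 11 March 2032).
Daylight saving runs 16 February – 19 September; the standard-time date in Mirell Province, March 11, 2032, is inside that window, so Mirell Province is at UTC−08:15.
03:00 UTC − 8h15m = 18:45 Mirell Province (rolling into the previous day, 11 March 2032).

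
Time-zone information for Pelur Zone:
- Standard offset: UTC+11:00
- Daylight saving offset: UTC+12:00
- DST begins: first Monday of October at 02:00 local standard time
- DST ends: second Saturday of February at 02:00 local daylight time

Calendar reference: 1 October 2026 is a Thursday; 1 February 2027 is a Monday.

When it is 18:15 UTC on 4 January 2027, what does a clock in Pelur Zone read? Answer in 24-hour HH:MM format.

1 October 2026 is a Thursday, so the first Monday is October 5.
1 February 2027 is a Monday, so the first Saturday is February 6 and the second is February 13.
At the standard offset (UTC+11:00), 18:15 UTC + 11h = 05:15 Pelur Zone standard time (rolling into the next day, 5 January 2027).
The standard-time date in Pelur Zone, 5 January 2027, falls between 5 October 2026 and 13 February 2027, so daylight saving is in effect and Pelur Zone is at UTC+12:00.
18:15 UTC + 12h = 06:15 local (rolling into the next day, 5 January 2027).

06:15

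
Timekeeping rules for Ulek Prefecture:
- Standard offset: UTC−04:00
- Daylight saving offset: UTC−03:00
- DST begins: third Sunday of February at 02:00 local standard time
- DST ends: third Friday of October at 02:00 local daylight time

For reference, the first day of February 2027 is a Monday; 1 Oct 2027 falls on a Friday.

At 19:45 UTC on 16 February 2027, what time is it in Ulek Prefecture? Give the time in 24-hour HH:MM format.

15:45

1 February 2027 is a Monday, so the first Sunday is February 7 and the third is February 21.
1 October 2027 is a Friday, so the first Friday is October 1 and the third is October 15.
At the standard offset (UTC−04:00), 19:45 UTC − 4h = 15:45 Ulek Prefecture standard time.
The standard-time date in Ulek Prefecture, 16 February 2027, is outside the daylight-saving period (21 February – 15 October), so Ulek Prefecture is on standard time, UTC−04:00.
19:45 UTC − 4h = 15:45 local.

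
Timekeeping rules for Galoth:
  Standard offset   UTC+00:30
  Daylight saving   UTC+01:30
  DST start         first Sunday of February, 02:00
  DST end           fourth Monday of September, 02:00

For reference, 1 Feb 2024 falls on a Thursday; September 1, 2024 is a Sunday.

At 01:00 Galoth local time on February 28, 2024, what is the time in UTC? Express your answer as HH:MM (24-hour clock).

23:30

1 February 2024 is a Thursday, so the first Sunday is February 4.
1 September 2024 is a Sunday, so the first Monday is September 2 and the fourth is September 23.
February 28, 2024 falls between 4 February and 23 September, so daylight saving is in effect and Galoth is at UTC+01:30.
01:00 local − 1h30m = 23:30 UTC (rolling into the previous day, 27 February 2024).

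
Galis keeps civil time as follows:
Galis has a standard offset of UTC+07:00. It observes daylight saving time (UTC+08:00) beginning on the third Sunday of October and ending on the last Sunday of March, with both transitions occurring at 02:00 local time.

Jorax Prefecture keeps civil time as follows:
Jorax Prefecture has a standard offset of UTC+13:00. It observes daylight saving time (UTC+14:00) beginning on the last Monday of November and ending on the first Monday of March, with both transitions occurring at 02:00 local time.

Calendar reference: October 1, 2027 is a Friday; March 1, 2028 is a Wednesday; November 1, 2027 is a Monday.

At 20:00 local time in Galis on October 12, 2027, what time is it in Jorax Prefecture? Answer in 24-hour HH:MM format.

1 October 2027 is a Friday, so the first Sunday is October 3 and the third is October 17.
1 March 2028 is a Wednesday, so Sundays fall on 5, 12, 19, 26; the last is March 26.
October 12, 2027 does not fall between 17 October 2027 and 26 March 2028, so daylight saving is not in effect and Galis is at UTC+07:00.
20:00 Galis − 7h = 13:00 UTC.
1 November 2027 is a Monday, so Mondays fall on 1, 8, 15, 22, 29; the last is November 29.
1 March 2028 is a Wednesday, so the first Monday is March 6.
At the standard offset (UTC+13:00), 13:00 UTC + 13h = 02:00 Jorax Prefecture standard time (rolling into the next day, 13 October 2027).
Daylight saving runs 29 November 2027 – 6 March 2028; the standard-time date in Jorax Prefecture, October 13, 2027, is outside that window, so Jorax Prefecture is on standard time at UTC+13:00.
13:00 UTC + 13h = 02:00 Jorax Prefecture (rolling into the next day, 13 October 2027).

02:00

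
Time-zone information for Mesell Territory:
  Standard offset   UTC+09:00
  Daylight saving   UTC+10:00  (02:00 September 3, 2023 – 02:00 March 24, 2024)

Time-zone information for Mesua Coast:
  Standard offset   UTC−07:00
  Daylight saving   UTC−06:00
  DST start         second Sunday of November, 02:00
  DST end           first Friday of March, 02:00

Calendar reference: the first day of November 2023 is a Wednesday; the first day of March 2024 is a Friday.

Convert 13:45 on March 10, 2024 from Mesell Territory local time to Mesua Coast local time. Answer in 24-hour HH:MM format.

Daylight saving runs 3 September 2023 – 24 March 2024; March 10, 2024 is inside that window, so Mesell Territory is at UTC+10:00.
13:45 Mesell Territory − 10h = 03:45 UTC.
1 November 2023 is a Wednesday, so the first Sunday is November 5 and the second is November 12.
1 March 2024 is a Friday, so the first Friday is March 1.
At the standard offset (UTC−07:00), 03:45 UTC − 7h = 20:45 Mesua Coast standard time (rolling into the previous day, 9 March 2024).
Daylight saving runs 12 November 2023 – 1 March 2024; the standard-time date in Mesua Coast, March 9, 2024, is outside that window, so Mesua Coast is on standard time at UTC−07:00.
03:45 UTC − 7h = 20:45 Mesua Coast (rolling into the previous day, 9 March 2024).

20:45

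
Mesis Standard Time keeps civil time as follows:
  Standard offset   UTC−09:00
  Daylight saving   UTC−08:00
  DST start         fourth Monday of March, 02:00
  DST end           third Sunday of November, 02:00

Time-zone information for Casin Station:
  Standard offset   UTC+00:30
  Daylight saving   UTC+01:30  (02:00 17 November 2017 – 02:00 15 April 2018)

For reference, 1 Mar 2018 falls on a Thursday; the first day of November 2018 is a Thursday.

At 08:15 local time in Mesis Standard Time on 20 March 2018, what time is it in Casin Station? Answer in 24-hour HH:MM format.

1 March 2018 is a Thursday, so the first Monday is March 5 and the fourth is March 26.
1 November 2018 is a Thursday, so the first Sunday is November 4 and the third is November 18.
Daylight saving runs 26 March – 18 November; 20 March 2018 is outside that window, so Mesis Standard Time is on standard time at UTC−09:00.
08:15 Mesis Standard Time + 9h = 17:15 UTC.
At the standard offset (UTC+00:30), 17:15 UTC + 0h30m = 17:45 Casin Station standard time.
The standard-time date in Casin Station, 20 March 2018, falls between 17 November 2017 and 15 April 2018, so daylight saving is in effect and Casin Station is at UTC+01:30.
17:15 UTC + 1h30m = 18:45 Casin Station.

18:45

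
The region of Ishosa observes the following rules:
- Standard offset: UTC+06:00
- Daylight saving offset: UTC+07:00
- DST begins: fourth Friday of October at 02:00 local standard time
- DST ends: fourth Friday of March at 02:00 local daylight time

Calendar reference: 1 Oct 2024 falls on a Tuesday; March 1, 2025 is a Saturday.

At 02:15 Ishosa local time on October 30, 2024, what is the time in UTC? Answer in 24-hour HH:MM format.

19:15

1 October 2024 is a Tuesday, so the first Friday is October 4 and the fourth is October 25.
1 March 2025 is a Saturday, so the first Friday is March 7 and the fourth is March 28.
Daylight saving runs 25 October 2024 – 28 March 2025; October 30, 2024 is inside that window, so Ishosa is at UTC+07:00.
02:15 local − 7h = 19:15 UTC (rolling into the previous day, 29 October 2024).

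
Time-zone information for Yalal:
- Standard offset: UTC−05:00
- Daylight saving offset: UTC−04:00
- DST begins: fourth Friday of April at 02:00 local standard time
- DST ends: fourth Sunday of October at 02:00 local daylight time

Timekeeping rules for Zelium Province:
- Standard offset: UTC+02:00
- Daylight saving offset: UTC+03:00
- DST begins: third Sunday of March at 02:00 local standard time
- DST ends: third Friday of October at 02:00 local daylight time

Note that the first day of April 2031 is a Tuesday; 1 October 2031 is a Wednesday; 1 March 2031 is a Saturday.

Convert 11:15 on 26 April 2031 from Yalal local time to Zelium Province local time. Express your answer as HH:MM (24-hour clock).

18:15

1 April 2031 is a Tuesday, so the first Friday is April 4 and the fourth is April 25.
1 October 2031 is a Wednesday, so the first Sunday is October 5 and the fourth is October 26.
Daylight saving runs 25 April – 26 October; 26 April 2031 is inside that window, so Yalal is at UTC−04:00.
11:15 Yalal + 4h = 15:15 UTC.
1 March 2031 is a Saturday, so the first Sunday is March 2 and the third is March 16.
1 October 2031 is a Wednesday, so the first Friday is October 3 and the third is October 17.
At the standard offset (UTC+02:00), 15:15 UTC + 2h = 17:15 Zelium Province standard time.
Daylight saving runs 16 March – 17 October; the standard-time date in Zelium Province, 26 April 2031, is inside that window, so Zelium Province is at UTC+03:00.
15:15 UTC + 3h = 18:15 Zelium Province.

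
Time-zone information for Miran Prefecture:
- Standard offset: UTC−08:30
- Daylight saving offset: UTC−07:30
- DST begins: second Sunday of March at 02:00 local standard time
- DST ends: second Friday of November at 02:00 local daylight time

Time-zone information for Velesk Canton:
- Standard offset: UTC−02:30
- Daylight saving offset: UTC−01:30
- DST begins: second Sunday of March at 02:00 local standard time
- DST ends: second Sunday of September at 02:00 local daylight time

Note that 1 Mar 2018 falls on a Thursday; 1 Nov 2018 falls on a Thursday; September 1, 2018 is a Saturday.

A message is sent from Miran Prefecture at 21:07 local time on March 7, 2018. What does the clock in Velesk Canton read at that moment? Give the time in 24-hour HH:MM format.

1 March 2018 is a Thursday, so the first Sunday is March 4 and the second is March 11.
1 November 2018 is a Thursday, so the first Friday is November 2 and the second is November 9.
March 7, 2018 does not fall between 11 March and 9 November, so daylight saving is not in effect and Miran Prefecture is at UTC−08:30.
21:07 Miran Prefecture + 8h30m = 05:37 UTC (rolling into the next day, 8 March 2018).
1 March 2018 is a Thursday, so the first Sunday is March 4 and the second is March 11.
1 September 2018 is a Saturday, so the first Sunday is September 2 and the second is September 9.
At the standard offset (UTC−02:30), 05:37 UTC − 2h30m = 03:07 Velesk Canton standard time.
Daylight saving runs 11 March – 9 September; the standard-time date in Velesk Canton, March 8, 2018, is outside that window, so Velesk Canton is on standard time at UTC−02:30.
05:37 UTC − 2h30m = 03:07 Velesk Canton.

03:07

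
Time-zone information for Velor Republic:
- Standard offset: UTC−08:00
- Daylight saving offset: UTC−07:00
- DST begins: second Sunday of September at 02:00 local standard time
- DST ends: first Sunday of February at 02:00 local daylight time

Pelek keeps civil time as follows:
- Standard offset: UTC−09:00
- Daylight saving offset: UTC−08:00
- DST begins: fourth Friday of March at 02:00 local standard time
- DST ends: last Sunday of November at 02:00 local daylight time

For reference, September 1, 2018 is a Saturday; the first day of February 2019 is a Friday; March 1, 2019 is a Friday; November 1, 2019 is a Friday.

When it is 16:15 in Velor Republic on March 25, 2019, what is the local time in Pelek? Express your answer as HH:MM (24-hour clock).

16:15

1 September 2018 is a Saturday, so the first Sunday is September 2 and the second is September 9.
1 February 2019 is a Friday, so the first Sunday is February 3.
March 25, 2019 is outside the daylight-saving period (9 September 2018 – 3 February 2019), so Velor Republic is on standard time, UTC−08:00.
16:15 Velor Republic + 8h = 00:15 UTC (rolling into the next day, 26 March 2019).
1 March 2019 is a Friday, so the first Friday is March 1 and the fourth is March 22.
1 November 2019 is a Friday, so Sundays fall on 3, 10, 17, 24; the last is November 24.
At the standard offset (UTC−09:00), 00:15 UTC − 9h = 15:15 Pelek standard time (rolling into the previous day, 25 March 2019).
The standard-time date in Pelek, March 25, 2019, lies within the daylight-saving period (22 March – 24 November), so Pelek is on daylight time, UTC−08:00.
00:15 UTC − 8h = 16:15 Pelek (rolling into the previous day, 25 March 2019).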